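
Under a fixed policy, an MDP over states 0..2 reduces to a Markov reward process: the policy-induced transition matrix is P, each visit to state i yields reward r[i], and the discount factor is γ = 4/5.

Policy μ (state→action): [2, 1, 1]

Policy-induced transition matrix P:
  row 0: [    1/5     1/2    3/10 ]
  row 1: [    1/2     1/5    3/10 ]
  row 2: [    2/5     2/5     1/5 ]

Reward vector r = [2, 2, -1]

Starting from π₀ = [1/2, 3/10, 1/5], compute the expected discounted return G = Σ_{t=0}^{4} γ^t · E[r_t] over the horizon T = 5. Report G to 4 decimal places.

G = 4.1748

t=0: π = [0.5000, 0.3000, 0.2000], E[r] = 1.4000, γ^t·E[r] = 1.400000, running G = 1.400000
t=1: π = [0.3300, 0.3900, 0.2800], E[r] = 1.1600, γ^t·E[r] = 0.928000, running G = 2.328000
t=2: π = [0.3730, 0.3550, 0.2720], E[r] = 1.1840, γ^t·E[r] = 0.757760, running G = 3.085760
t=3: π = [0.3609, 0.3663, 0.2728], E[r] = 1.1816, γ^t·E[r] = 0.604979, running G = 3.690739
t=4: π = [0.3645, 0.3628, 0.2727], E[r] = 1.1818, γ^t·E[r] = 0.484082, running G = 4.174821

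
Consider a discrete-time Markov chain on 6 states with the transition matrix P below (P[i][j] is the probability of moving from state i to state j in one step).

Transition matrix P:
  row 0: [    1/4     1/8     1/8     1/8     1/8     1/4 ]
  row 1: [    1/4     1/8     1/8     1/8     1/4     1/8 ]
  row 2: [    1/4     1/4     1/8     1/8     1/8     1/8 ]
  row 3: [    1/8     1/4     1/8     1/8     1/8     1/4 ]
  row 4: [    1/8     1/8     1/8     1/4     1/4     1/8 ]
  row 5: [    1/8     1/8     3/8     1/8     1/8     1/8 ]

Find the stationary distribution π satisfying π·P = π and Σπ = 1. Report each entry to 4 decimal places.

π = [0.1901, 0.1641, 0.1667, 0.1458, 0.1663, 0.1670]

Balance equations π_j = Σ_i π_i·P[i][j]:
  π_0 = 1/4·π_0 + 1/4·π_1 + 1/4·π_2 + 1/8·π_3 + 1/8·π_4 + 1/8·π_5
  π_1 = 1/8·π_0 + 1/8·π_1 + 1/4·π_2 + 1/4·π_3 + 1/8·π_4 + 1/8·π_5
  π_2 = 1/8·π_0 + 1/8·π_1 + 1/8·π_2 + 1/8·π_3 + 1/8·π_4 + 3/8·π_5
  π_3 = 1/8·π_0 + 1/8·π_1 + 1/8·π_2 + 1/8·π_3 + 1/4·π_4 + 1/8·π_5
  π_4 = 1/8·π_0 + 1/4·π_1 + 1/8·π_2 + 1/8·π_3 + 1/4·π_4 + 1/8·π_5
  normalize: π_0 + π_1 + π_2 + π_3 + π_4 + π_5 = 1
Solving the linear system gives exactly π = [6313/33206, 2724/16603, 5537/33206, 4841/33206, 2761/16603, 5545/33206].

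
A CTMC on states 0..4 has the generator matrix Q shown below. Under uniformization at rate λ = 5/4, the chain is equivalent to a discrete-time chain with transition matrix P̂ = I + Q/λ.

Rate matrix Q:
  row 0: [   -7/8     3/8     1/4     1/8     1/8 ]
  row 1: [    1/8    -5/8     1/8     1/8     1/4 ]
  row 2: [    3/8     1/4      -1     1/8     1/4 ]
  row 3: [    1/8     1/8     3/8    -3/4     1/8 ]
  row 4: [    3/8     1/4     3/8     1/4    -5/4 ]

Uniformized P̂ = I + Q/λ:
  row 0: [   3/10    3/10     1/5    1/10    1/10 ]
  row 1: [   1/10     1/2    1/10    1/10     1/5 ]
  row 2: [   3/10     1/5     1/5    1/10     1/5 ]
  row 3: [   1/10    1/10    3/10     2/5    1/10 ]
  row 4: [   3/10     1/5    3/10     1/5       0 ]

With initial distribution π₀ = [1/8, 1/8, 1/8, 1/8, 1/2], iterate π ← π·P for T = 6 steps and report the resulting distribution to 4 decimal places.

t=0: π = [0.1250, 0.1250, 0.1250, 0.1250, 0.5000]
t=1: π = [0.2500, 0.2375, 0.2500, 0.1875, 0.0750]
t=2: π = [0.2150, 0.2775, 0.2025, 0.1638, 0.1413]
t=3: π = [0.2118, 0.2884, 0.2028, 0.1633, 0.1339]
t=4: π = [0.2097, 0.2914, 0.2009, 0.1624, 0.1357]
t=5: π = [0.2093, 0.2921, 0.2007, 0.1623, 0.1357]
t=6: π = [0.2091, 0.2923, 0.2006, 0.1622, 0.1357]

π = [0.2091, 0.2923, 0.2006, 0.1622, 0.1357]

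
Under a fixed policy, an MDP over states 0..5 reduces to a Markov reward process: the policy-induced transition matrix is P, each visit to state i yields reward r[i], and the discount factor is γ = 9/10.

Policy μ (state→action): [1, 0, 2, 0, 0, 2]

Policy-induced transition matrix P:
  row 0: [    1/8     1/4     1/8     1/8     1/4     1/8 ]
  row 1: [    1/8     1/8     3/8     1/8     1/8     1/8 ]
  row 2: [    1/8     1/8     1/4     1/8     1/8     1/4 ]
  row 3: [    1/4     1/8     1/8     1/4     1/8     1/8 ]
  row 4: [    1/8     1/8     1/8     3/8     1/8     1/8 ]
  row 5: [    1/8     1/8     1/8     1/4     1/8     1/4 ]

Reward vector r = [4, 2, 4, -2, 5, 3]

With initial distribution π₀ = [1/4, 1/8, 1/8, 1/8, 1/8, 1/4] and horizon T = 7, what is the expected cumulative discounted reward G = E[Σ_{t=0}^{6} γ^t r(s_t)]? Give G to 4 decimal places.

t=0: π = [0.2500, 0.1250, 0.1250, 0.1250, 0.1250, 0.2500], E[r] = 2.8750, γ^t·E[r] = 2.875000, running G = 2.875000
t=1: π = [0.1406, 0.1563, 0.1719, 0.2031, 0.1563, 0.1719], E[r] = 2.4531, γ^t·E[r] = 2.207813, running G = 5.082813
t=2: π = [0.1504, 0.1426, 0.1855, 0.2109, 0.1426, 0.1680], E[r] = 2.4238, γ^t·E[r] = 1.963301, running G = 7.046113
t=3: π = [0.1514, 0.1438, 0.1838, 0.2080, 0.1438, 0.1692], E[r] = 2.4390, γ^t·E[r] = 1.778005, running G = 8.824119
t=4: π = [0.1510, 0.1439, 0.1839, 0.2081, 0.1439, 0.1691], E[r] = 2.4384, γ^t·E[r] = 1.599804, running G = 10.423923
t=5: π = [0.1510, 0.1439, 0.1840, 0.2081, 0.1439, 0.1691], E[r] = 2.4382, γ^t·E[r] = 1.439727, running G = 11.863650
t=6: π = [0.1510, 0.1439, 0.1840, 0.2081, 0.1439, 0.1691], E[r] = 2.4382, γ^t·E[r] = 1.295772, running G = 13.159422

G = 13.1594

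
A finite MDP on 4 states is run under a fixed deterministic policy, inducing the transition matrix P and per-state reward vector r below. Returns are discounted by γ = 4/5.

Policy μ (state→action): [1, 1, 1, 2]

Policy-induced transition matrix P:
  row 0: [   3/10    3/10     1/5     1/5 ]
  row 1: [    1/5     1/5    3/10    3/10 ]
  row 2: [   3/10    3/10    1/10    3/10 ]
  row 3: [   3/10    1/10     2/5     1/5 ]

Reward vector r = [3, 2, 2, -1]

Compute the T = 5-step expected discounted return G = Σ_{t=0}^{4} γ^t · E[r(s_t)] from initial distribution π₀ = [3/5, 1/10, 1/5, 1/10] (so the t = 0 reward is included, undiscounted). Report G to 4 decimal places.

G = 5.9724

t=0: π = [0.6000, 0.1000, 0.2000, 0.1000], E[r] = 2.3000, γ^t·E[r] = 2.300000, running G = 2.300000
t=1: π = [0.2900, 0.2700, 0.2100, 0.2300], E[r] = 1.6000, γ^t·E[r] = 1.280000, running G = 3.580000
t=2: π = [0.2730, 0.2270, 0.2520, 0.2480], E[r] = 1.5290, γ^t·E[r] = 0.978560, running G = 4.558560
t=3: π = [0.2773, 0.2277, 0.2471, 0.2479], E[r] = 1.5336, γ^t·E[r] = 0.785203, running G = 5.343763
t=4: π = [0.2772, 0.2277, 0.2476, 0.2475], E[r] = 1.5348, γ^t·E[r] = 0.628650, running G = 5.972413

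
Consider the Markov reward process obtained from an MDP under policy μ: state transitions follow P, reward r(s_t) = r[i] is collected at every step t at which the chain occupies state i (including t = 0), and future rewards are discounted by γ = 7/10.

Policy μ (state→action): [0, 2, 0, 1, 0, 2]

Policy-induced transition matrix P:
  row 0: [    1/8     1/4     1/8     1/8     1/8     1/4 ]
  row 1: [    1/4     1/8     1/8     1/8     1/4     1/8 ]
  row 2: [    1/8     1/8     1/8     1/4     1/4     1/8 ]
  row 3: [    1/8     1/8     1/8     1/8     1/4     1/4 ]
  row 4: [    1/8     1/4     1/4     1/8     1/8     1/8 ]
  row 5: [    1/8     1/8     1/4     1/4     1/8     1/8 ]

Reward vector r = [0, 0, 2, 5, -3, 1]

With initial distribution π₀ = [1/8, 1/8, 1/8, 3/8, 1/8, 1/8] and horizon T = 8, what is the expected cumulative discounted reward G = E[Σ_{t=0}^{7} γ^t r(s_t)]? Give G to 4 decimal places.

G = 3.4701

t=0: π = [0.1250, 0.1250, 0.1250, 0.3750, 0.1250, 0.1250], E[r] = 1.8750, γ^t·E[r] = 1.875000, running G = 1.875000
t=1: π = [0.1406, 0.1563, 0.1563, 0.1563, 0.2031, 0.1875], E[r] = 0.6719, γ^t·E[r] = 0.470313, running G = 2.345313
t=2: π = [0.1445, 0.1680, 0.1738, 0.1680, 0.1836, 0.1621], E[r] = 0.7988, γ^t·E[r] = 0.391426, running G = 2.736738
t=3: π = [0.1460, 0.1660, 0.1682, 0.1670, 0.1887, 0.1641], E[r] = 0.7693, γ^t·E[r] = 0.263865, running G = 3.000604
t=4: π = [0.1458, 0.1668, 0.1691, 0.1665, 0.1877, 0.1641], E[r] = 0.7720, γ^t·E[r] = 0.185365, running G = 3.185969
t=5: π = [0.1459, 0.1667, 0.1690, 0.1667, 0.1878, 0.1640], E[r] = 0.7718, γ^t·E[r] = 0.129719, running G = 3.315688
t=6: π = [0.1458, 0.1667, 0.1690, 0.1666, 0.1878, 0.1641], E[r] = 0.7718, γ^t·E[r] = 0.090801, running G = 3.406489
t=7: π = [0.1458, 0.1667, 0.1690, 0.1666, 0.1878, 0.1641], E[r] = 0.7718, γ^t·E[r] = 0.063561, running G = 3.470050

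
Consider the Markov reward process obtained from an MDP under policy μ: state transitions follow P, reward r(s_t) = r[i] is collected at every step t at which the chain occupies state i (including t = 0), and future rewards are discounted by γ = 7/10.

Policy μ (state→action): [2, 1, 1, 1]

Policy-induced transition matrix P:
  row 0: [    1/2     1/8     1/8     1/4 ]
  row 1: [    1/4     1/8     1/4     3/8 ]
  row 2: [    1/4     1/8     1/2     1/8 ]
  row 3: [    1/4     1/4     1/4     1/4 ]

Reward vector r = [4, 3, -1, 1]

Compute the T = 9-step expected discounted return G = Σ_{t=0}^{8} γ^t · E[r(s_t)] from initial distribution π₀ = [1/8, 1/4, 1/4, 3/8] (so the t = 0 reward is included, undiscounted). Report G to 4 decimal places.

G = 5.0817

t=0: π = [0.1250, 0.2500, 0.2500, 0.3750], E[r] = 1.3750, γ^t·E[r] = 1.375000, running G = 1.375000
t=1: π = [0.2813, 0.1719, 0.2969, 0.2500], E[r] = 1.5938, γ^t·E[r] = 1.115625, running G = 2.490625
t=2: π = [0.3203, 0.1563, 0.2891, 0.2344], E[r] = 1.6953, γ^t·E[r] = 0.830703, running G = 3.321328
t=3: π = [0.3301, 0.1543, 0.2822, 0.2334], E[r] = 1.7344, γ^t·E[r] = 0.594891, running G = 3.916219
t=4: π = [0.3325, 0.1542, 0.2793, 0.2340], E[r] = 1.7473, γ^t·E[r] = 0.419530, running G = 4.335749
t=5: π = [0.3331, 0.1543, 0.2783, 0.2344], E[r] = 1.7514, γ^t·E[r] = 0.294353, running G = 4.630102
t=6: π = [0.3333, 0.1543, 0.2779, 0.2345], E[r] = 1.7526, γ^t·E[r] = 0.206190, running G = 4.836293
t=7: π = [0.3333, 0.1543, 0.2778, 0.2345], E[r] = 1.7529, γ^t·E[r] = 0.144363, running G = 4.980655
t=8: π = [0.3333, 0.1543, 0.2778, 0.2346], E[r] = 1.7530, γ^t·E[r] = 0.101060, running G = 5.081715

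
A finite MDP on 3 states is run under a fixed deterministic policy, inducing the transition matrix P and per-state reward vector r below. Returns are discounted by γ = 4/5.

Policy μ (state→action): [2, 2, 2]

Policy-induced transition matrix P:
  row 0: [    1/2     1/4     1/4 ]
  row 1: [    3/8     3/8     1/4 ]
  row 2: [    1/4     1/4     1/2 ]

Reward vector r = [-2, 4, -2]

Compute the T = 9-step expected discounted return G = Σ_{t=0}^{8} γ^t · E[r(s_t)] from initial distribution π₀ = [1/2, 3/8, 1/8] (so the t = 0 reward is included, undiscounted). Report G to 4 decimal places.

t=0: π = [0.5000, 0.3750, 0.1250], E[r] = 0.2500, γ^t·E[r] = 0.250000, running G = 0.250000
t=1: π = [0.4219, 0.2969, 0.2813], E[r] = -0.2188, γ^t·E[r] = -0.175000, running G = 0.075000
t=2: π = [0.3926, 0.2871, 0.3203], E[r] = -0.2773, γ^t·E[r] = -0.177500, running G = -0.102500
t=3: π = [0.3840, 0.2859, 0.3301], E[r] = -0.2847, γ^t·E[r] = -0.145750, running G = -0.248250
t=4: π = [0.3817, 0.2857, 0.3325], E[r] = -0.2856, γ^t·E[r] = -0.116975, running G = -0.365225
t=5: π = [0.3812, 0.2857, 0.3331], E[r] = -0.2857, γ^t·E[r] = -0.093618, running G = -0.458843
t=6: π = [0.3810, 0.2857, 0.3333], E[r] = -0.2857, γ^t·E[r] = -0.074898, running G = -0.533740
t=7: π = [0.3810, 0.2857, 0.3333], E[r] = -0.2857, γ^t·E[r] = -0.059919, running G = -0.593659
t=8: π = [0.3810, 0.2857, 0.3333], E[r] = -0.2857, γ^t·E[r] = -0.047935, running G = -0.641594

G = -0.6416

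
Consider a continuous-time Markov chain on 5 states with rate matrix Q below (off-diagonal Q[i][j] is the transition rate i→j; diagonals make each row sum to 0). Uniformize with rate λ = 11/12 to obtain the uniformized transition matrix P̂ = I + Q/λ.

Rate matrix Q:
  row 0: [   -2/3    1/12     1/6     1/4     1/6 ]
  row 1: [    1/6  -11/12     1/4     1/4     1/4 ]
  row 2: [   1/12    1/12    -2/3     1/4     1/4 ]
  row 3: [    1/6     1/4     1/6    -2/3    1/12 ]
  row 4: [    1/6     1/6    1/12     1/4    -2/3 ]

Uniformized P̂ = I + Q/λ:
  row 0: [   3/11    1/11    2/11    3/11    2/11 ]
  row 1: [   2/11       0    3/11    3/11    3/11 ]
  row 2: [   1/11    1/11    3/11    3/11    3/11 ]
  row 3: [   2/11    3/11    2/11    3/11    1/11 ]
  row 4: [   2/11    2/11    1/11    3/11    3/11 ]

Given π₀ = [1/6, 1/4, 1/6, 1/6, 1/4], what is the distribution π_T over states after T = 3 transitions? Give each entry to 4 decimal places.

π = [0.1809, 0.1456, 0.1940, 0.2727, 0.2067]

t=0: π = [0.1667, 0.2500, 0.1667, 0.1667, 0.2500]
t=1: π = [0.1818, 0.1212, 0.1970, 0.2727, 0.2273]
t=2: π = [0.1804, 0.1501, 0.1901, 0.2727, 0.2066]
t=3: π = [0.1809, 0.1456, 0.1940, 0.2727, 0.2067]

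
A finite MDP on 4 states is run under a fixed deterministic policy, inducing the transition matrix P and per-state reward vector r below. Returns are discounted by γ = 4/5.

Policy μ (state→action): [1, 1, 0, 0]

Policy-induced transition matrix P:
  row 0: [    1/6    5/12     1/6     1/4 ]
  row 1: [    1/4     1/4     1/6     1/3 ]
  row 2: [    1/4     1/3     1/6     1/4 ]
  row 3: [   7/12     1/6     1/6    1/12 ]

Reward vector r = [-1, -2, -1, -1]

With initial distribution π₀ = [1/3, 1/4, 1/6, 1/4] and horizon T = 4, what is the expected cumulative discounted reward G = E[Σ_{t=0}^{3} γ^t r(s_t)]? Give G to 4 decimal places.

G = -3.7808

t=0: π = [0.3333, 0.2500, 0.1667, 0.2500], E[r] = -1.2500, γ^t·E[r] = -1.250000, running G = -1.250000
t=1: π = [0.3056, 0.2986, 0.1667, 0.2292], E[r] = -1.2986, γ^t·E[r] = -1.038889, running G = -2.288889
t=2: π = [0.3009, 0.2957, 0.1667, 0.2367], E[r] = -1.2957, γ^t·E[r] = -0.829259, running G = -3.118148
t=3: π = [0.3038, 0.2943, 0.1667, 0.2352], E[r] = -1.2943, γ^t·E[r] = -0.662691, running G = -3.780840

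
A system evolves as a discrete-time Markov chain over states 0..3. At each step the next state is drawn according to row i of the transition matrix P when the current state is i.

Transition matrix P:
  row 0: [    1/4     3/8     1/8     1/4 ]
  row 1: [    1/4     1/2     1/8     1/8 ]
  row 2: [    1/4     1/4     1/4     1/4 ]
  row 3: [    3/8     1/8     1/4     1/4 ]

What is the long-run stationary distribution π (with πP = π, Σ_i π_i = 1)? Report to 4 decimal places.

π = [0.2759, 0.3448, 0.1724, 0.2069]

Balance equations π_j = Σ_i π_i·P[i][j]:
  π_0 = 1/4·π_0 + 1/4·π_1 + 1/4·π_2 + 3/8·π_3
  π_1 = 3/8·π_0 + 1/2·π_1 + 1/4·π_2 + 1/8·π_3
  π_2 = 1/8·π_0 + 1/8·π_1 + 1/4·π_2 + 1/4·π_3
  normalize: π_0 + π_1 + π_2 + π_3 = 1
Solving the linear system gives exactly π = [8/29, 10/29, 5/29, 6/29].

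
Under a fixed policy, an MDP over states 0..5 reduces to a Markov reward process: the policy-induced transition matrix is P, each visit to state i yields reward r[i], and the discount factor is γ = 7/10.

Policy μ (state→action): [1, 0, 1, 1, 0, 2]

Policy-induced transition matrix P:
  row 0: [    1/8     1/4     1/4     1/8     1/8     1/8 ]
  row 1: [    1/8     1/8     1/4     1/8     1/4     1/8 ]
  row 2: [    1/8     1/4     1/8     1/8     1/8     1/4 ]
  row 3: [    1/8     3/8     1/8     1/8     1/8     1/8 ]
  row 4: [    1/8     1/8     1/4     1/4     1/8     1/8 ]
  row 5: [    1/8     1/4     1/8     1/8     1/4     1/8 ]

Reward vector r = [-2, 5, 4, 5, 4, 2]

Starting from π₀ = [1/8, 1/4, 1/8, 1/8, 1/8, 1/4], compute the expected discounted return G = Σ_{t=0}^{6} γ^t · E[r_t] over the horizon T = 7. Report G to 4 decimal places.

G = 9.9639

t=0: π = [0.1250, 0.2500, 0.1250, 0.1250, 0.1250, 0.2500], E[r] = 3.1250, γ^t·E[r] = 3.125000, running G = 3.125000
t=1: π = [0.1250, 0.2188, 0.1875, 0.1406, 0.1875, 0.1406], E[r] = 3.3281, γ^t·E[r] = 2.329688, running G = 5.454688
t=2: π = [0.1250, 0.2168, 0.1914, 0.1484, 0.1699, 0.1484], E[r] = 3.3184, γ^t·E[r] = 1.625996, running G = 7.080684
t=3: π = [0.1250, 0.2202, 0.1890, 0.1462, 0.1707, 0.1489], E[r] = 3.3186, γ^t·E[r] = 1.138281, running G = 8.218965
t=4: π = [0.1250, 0.2194, 0.1895, 0.1463, 0.1711, 0.1486], E[r] = 3.3185, γ^t·E[r] = 0.796775, running G = 9.015739
t=5: π = [0.1250, 0.2195, 0.1894, 0.1464, 0.1710, 0.1487], E[r] = 3.3185, γ^t·E[r] = 0.557739, running G = 9.573478
t=6: π = [0.1250, 0.2195, 0.1894, 0.1464, 0.1710, 0.1487], E[r] = 3.3185, γ^t·E[r] = 0.390419, running G = 9.963897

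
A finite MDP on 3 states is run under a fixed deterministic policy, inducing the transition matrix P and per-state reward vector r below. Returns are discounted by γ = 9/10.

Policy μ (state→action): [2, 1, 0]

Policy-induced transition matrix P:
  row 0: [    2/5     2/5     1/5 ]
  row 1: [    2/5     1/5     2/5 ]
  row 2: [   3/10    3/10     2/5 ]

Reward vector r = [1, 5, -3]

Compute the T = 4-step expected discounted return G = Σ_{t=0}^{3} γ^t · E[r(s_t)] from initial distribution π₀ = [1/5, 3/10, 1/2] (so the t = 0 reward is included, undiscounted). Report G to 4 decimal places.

t=0: π = [0.2000, 0.3000, 0.5000], E[r] = 0.2000, γ^t·E[r] = 0.200000, running G = 0.200000
t=1: π = [0.3500, 0.2900, 0.3600], E[r] = 0.7200, γ^t·E[r] = 0.648000, running G = 0.848000
t=2: π = [0.3640, 0.3060, 0.3300], E[r] = 0.9040, γ^t·E[r] = 0.732240, running G = 1.580240
t=3: π = [0.3670, 0.3058, 0.3272], E[r] = 0.9144, γ^t·E[r] = 0.666598, running G = 2.246838

G = 2.2468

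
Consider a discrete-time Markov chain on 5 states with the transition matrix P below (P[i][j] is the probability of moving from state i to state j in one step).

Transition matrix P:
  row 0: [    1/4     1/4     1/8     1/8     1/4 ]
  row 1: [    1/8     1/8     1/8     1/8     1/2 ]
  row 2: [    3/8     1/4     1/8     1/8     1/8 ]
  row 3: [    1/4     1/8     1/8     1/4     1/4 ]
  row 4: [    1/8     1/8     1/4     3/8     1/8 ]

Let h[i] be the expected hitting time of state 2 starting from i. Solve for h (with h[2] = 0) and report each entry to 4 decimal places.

First-step conditioning: h[2] = 0; for i ≠ 2, h[i] = 1 + Σ_k P[i][k]·h[k].
  h[0] = 1 + 1/4·h[0] + 1/4·h[1] + 1/8·h[3] + 1/4·h[4]
  h[1] = 1 + 1/8·h[0] + 1/8·h[1] + 1/8·h[3] + 1/2·h[4]
  h[3] = 1 + 1/4·h[0] + 1/8·h[1] + 1/4·h[3] + 1/4·h[4]
  h[4] = 1 + 1/8·h[0] + 1/8·h[1] + 3/8·h[3] + 1/8·h[4]
Solving the 4×4 linear system over states ≠ 2 gives exactly h = [4680/737, 4568/737, 0, 4696/737, 4176/737] (h[2] = 0 is the target).

h = [6.3501, 6.1981, 0.0000, 6.3718, 5.6662]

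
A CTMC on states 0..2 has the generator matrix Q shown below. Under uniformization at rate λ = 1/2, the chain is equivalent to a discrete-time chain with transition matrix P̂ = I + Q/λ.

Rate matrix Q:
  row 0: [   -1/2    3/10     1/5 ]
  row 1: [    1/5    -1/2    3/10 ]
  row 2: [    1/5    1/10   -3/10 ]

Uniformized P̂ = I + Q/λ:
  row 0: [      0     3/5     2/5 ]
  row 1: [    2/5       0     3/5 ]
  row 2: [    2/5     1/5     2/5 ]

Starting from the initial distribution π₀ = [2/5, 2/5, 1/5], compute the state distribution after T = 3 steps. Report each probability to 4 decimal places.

π = [0.2784, 0.2736, 0.4480]

t=0: π = [0.4000, 0.4000, 0.2000]
t=1: π = [0.2400, 0.2800, 0.4800]
t=2: π = [0.3040, 0.2400, 0.4560]
t=3: π = [0.2784, 0.2736, 0.4480]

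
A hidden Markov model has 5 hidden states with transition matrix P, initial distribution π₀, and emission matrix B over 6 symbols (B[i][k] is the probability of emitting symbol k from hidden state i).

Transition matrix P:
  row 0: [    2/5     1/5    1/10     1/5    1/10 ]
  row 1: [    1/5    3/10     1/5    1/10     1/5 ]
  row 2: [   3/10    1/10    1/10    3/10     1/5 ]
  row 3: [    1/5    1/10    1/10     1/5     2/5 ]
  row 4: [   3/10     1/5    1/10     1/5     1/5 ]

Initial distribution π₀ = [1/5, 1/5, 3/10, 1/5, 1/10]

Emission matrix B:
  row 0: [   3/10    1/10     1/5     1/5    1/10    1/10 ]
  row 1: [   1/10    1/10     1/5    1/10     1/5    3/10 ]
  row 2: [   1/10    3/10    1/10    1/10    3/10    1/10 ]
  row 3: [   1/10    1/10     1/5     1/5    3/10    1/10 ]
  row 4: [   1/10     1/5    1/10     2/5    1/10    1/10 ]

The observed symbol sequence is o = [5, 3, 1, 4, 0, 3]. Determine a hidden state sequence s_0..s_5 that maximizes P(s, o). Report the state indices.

t=0: δ = [2.000e-02, 6.000e-02, 3.000e-02, 2.000e-02, 1.000e-02]  (obs o_0=5)
t=1: δ = [2.400e-03, 1.800e-03, 1.200e-03, 1.800e-03, 4.800e-03]  ψ = [1, 1, 1, 2, 1]  (obs o_1=3)
t=2: δ = [1.440e-04, 9.600e-05, 1.440e-04, 9.600e-05, 1.920e-04]  ψ = [4, 4, 4, 4, 4]  (obs o_2=1)
t=3: δ = [5.760e-06, 7.680e-06, 5.760e-06, 1.296e-05, 3.840e-06]  ψ = [0, 4, 1, 2, 3]  (obs o_3=4)
t=4: δ = [7.776e-07, 2.304e-07, 1.536e-07, 2.592e-07, 5.184e-07]  ψ = [3, 1, 1, 3, 3]  (obs o_4=0)
t=5: δ = [6.221e-08, 1.555e-08, 7.776e-09, 3.110e-08, 4.147e-08]  ψ = [0, 0, 0, 0, 3]  (obs o_5=3)
backtrack: best end state = 0; path = [1, 4, 2, 3, 0, 0]

path = [1, 4, 2, 3, 0, 0]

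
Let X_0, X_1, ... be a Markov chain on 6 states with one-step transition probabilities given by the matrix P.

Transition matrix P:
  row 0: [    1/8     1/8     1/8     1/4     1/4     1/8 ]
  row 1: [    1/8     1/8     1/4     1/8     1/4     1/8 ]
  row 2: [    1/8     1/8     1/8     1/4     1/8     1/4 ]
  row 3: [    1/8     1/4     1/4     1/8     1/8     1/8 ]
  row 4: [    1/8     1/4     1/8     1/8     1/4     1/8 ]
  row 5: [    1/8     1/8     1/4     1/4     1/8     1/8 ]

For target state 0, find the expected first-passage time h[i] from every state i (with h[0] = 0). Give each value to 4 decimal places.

h = [0.0000, 8.0000, 8.0000, 8.0000, 8.0000, 8.0000]

First-step conditioning: h[0] = 0; for i ≠ 0, h[i] = 1 + Σ_k P[i][k]·h[k].
  h[1] = 1 + 1/8·h[1] + 1/4·h[2] + 1/8·h[3] + 1/4·h[4] + 1/8·h[5]
  h[2] = 1 + 1/8·h[1] + 1/8·h[2] + 1/4·h[3] + 1/8·h[4] + 1/4·h[5]
  h[3] = 1 + 1/4·h[1] + 1/4·h[2] + 1/8·h[3] + 1/8·h[4] + 1/8·h[5]
  h[4] = 1 + 1/4·h[1] + 1/8·h[2] + 1/8·h[3] + 1/4·h[4] + 1/8·h[5]
  h[5] = 1 + 1/8·h[1] + 1/4·h[2] + 1/4·h[3] + 1/8·h[4] + 1/8·h[5]
Solving the 5×5 linear system over states ≠ 0 gives exactly h = [0, 8, 8, 8, 8, 8] (h[0] = 0 is the target).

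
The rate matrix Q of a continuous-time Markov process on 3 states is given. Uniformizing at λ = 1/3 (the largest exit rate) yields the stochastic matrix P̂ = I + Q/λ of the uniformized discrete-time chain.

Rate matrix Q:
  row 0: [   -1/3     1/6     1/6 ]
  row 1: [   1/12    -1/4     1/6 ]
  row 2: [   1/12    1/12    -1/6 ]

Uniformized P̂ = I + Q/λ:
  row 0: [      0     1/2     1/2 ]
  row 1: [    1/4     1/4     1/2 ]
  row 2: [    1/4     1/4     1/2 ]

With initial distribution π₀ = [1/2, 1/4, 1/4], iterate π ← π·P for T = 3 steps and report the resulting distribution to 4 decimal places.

π = [0.1953, 0.3047, 0.5000]

t=0: π = [0.5000, 0.2500, 0.2500]
t=1: π = [0.1250, 0.3750, 0.5000]
t=2: π = [0.2188, 0.2813, 0.5000]
t=3: π = [0.1953, 0.3047, 0.5000]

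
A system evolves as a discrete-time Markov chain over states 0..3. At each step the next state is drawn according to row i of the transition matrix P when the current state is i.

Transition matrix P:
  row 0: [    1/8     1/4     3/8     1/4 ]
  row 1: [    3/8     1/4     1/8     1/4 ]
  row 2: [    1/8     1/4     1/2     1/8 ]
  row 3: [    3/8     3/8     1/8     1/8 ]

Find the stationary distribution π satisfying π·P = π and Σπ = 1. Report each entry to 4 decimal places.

Balance equations π_j = Σ_i π_i·P[i][j]:
  π_0 = 1/8·π_0 + 3/8·π_1 + 1/8·π_2 + 3/8·π_3
  π_1 = 1/4·π_0 + 1/4·π_1 + 1/4·π_2 + 3/8·π_3
  π_2 = 3/8·π_0 + 1/8·π_1 + 1/2·π_2 + 1/8·π_3
  normalize: π_0 + π_1 + π_2 + π_3 = 1
Solving the linear system gives exactly π = [13/54, 133/486, 8/27, 46/243].

π = [0.2407, 0.2737, 0.2963, 0.1893]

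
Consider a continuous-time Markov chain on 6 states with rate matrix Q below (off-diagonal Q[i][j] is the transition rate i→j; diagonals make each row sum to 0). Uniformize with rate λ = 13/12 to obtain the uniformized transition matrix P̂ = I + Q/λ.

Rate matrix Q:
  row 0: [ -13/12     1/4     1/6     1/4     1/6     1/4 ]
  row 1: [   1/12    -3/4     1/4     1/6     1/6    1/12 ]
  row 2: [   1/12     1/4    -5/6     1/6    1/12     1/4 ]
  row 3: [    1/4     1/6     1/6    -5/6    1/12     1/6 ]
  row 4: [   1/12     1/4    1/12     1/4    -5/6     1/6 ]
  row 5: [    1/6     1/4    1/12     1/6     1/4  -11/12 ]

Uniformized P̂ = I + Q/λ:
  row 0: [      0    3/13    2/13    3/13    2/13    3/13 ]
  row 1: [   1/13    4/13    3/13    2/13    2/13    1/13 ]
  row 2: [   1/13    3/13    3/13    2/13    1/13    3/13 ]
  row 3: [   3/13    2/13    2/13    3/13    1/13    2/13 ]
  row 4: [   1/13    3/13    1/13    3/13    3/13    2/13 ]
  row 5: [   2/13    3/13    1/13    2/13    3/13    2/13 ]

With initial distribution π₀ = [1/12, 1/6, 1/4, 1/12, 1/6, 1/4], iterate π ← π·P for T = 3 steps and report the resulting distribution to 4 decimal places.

π = [0.1094, 0.2344, 0.1604, 0.1885, 0.1509, 0.1564]

t=0: π = [0.0833, 0.1667, 0.2500, 0.0833, 0.1667, 0.2500]
t=1: π = [0.1026, 0.2372, 0.1538, 0.1795, 0.1603, 0.1667]
t=2: π = [0.1095, 0.2352, 0.1588, 0.1879, 0.1534, 0.1553]
t=3: π = [0.1094, 0.2344, 0.1604, 0.1885, 0.1509, 0.1564]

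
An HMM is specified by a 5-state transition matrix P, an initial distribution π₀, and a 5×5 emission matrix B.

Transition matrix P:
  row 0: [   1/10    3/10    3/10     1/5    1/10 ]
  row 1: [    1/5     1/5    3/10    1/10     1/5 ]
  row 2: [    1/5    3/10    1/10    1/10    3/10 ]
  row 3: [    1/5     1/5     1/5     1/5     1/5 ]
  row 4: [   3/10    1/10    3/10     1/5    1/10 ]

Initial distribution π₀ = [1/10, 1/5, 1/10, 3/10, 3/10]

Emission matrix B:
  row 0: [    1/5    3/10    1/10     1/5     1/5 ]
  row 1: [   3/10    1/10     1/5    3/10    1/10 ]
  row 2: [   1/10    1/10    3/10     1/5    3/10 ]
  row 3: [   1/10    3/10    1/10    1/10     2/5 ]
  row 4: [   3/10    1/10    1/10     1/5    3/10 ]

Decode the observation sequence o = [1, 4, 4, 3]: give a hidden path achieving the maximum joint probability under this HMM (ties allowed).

path = [3, 4, 2, 1]

t=0: δ = [3.000e-02, 2.000e-02, 1.000e-02, 9.000e-02, 3.000e-02]  (obs o_0=1)
t=1: δ = [3.600e-03, 1.800e-03, 5.400e-03, 7.200e-03, 5.400e-03]  ψ = [3, 3, 3, 3, 3]  (obs o_1=4)
t=2: δ = [3.240e-04, 1.620e-04, 4.860e-04, 5.760e-04, 4.860e-04]  ψ = [4, 2, 4, 3, 2]  (obs o_2=4)
t=3: δ = [2.916e-05, 4.374e-05, 2.916e-05, 1.152e-05, 2.916e-05]  ψ = [4, 2, 4, 3, 2]  (obs o_3=3)
backtrack: best end state = 1; path = [3, 4, 2, 1]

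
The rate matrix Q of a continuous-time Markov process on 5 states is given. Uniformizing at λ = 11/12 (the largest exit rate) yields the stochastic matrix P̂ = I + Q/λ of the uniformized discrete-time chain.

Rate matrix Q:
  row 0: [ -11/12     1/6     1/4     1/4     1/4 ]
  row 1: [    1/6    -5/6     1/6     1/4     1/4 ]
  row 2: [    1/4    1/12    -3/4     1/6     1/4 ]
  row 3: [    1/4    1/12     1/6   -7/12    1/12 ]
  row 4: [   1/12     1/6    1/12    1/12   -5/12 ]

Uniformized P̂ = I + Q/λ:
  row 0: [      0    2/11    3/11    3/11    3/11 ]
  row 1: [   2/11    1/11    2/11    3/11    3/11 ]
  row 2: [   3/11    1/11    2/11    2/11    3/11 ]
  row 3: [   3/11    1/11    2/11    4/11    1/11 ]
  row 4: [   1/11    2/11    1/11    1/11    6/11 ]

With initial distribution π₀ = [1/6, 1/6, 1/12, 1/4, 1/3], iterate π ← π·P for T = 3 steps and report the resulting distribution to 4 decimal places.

π = [0.1588, 0.1345, 0.1675, 0.2198, 0.3194]

t=0: π = [0.1667, 0.1667, 0.0833, 0.2500, 0.3333]
t=1: π = [0.1515, 0.1364, 0.1667, 0.2273, 0.3182]
t=2: π = [0.1612, 0.1336, 0.1667, 0.2204, 0.3182]
t=3: π = [0.1588, 0.1345, 0.1675, 0.2198, 0.3194]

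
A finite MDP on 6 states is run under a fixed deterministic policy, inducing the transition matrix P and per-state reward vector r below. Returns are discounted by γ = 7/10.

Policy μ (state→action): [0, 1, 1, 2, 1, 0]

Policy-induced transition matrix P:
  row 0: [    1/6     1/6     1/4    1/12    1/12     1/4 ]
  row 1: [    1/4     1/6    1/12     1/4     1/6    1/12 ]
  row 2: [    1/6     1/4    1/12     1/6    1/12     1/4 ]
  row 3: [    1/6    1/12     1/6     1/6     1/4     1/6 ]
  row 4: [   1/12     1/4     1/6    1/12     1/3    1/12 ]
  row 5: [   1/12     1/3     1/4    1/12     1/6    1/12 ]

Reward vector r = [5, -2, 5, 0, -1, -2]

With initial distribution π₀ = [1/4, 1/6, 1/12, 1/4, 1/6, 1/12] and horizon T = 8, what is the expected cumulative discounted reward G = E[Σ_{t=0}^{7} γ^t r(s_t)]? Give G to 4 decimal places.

G = 2.5494

t=0: π = [0.2500, 0.1667, 0.0833, 0.2500, 0.1667, 0.0833], E[r] = 1.0000, γ^t·E[r] = 1.000000, running G = 1.000000
t=1: π = [0.1597, 0.1806, 0.1736, 0.1389, 0.1875, 0.1597], E[r] = 0.7986, γ^t·E[r] = 0.559028, running G = 1.559028
t=2: π = [0.1528, 0.2118, 0.1638, 0.1395, 0.1817, 0.1505], E[r] = 0.6765, γ^t·E[r] = 0.331487, running G = 1.890515
t=3: π = [0.1566, 0.2089, 0.1606, 0.1439, 0.1822, 0.1477], E[r] = 0.6909, γ^t·E[r] = 0.236987, running G = 2.127502
t=4: π = [0.1566, 0.2079, 0.1612, 0.1435, 0.1826, 0.1482], E[r] = 0.6944, γ^t·E[r] = 0.166717, running G = 2.294219
t=5: π = [0.1564, 0.2081, 0.1613, 0.1434, 0.1826, 0.1483], E[r] = 0.6934, γ^t·E[r] = 0.116546, running G = 2.410764
t=6: π = [0.1564, 0.2081, 0.1613, 0.1434, 0.1826, 0.1482], E[r] = 0.6933, γ^t·E[r] = 0.081572, running G = 2.492336
t=7: π = [0.1564, 0.2081, 0.1613, 0.1434, 0.1826, 0.1482], E[r] = 0.6934, γ^t·E[r] = 0.057104, running G = 2.549440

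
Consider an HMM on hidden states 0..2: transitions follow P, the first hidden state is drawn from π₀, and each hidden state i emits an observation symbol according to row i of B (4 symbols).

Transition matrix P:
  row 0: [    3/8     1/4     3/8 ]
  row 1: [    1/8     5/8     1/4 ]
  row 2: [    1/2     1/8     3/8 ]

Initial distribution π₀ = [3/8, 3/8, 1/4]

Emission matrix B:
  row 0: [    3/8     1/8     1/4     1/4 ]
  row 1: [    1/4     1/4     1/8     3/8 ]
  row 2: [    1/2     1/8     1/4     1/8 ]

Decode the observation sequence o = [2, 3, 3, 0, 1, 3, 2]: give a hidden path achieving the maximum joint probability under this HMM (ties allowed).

path = [1, 1, 1, 1, 1, 1, 1]

t=0: δ = [9.375e-02, 4.688e-02, 6.250e-02]  (obs o_0=2)
t=1: δ = [8.789e-03, 1.099e-02, 4.395e-03]  ψ = [0, 1, 0]  (obs o_1=3)
t=2: δ = [8.240e-04, 2.575e-03, 4.120e-04]  ψ = [0, 1, 0]  (obs o_2=3)
t=3: δ = [1.207e-04, 4.023e-04, 3.219e-04]  ψ = [1, 1, 1]  (obs o_3=0)
t=4: δ = [2.012e-05, 6.286e-05, 1.509e-05]  ψ = [2, 1, 2]  (obs o_4=1)
t=5: δ = [1.965e-06, 1.473e-05, 1.965e-06]  ψ = [1, 1, 1]  (obs o_5=3)
t=6: δ = [4.604e-07, 1.151e-06, 9.209e-07]  ψ = [1, 1, 1]  (obs o_6=2)
backtrack: best end state = 1; path = [1, 1, 1, 1, 1, 1, 1]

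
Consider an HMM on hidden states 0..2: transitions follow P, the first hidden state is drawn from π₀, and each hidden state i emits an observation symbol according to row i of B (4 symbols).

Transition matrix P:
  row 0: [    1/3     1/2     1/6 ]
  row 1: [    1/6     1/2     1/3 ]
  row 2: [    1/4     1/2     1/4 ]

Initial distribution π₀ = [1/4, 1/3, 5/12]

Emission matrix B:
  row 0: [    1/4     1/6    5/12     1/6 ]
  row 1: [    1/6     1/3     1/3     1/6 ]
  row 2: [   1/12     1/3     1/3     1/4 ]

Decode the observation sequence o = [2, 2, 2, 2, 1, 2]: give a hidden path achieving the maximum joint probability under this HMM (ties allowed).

path = [2, 1, 1, 1, 1, 1]

t=0: δ = [1.042e-01, 1.111e-01, 1.389e-01]  (obs o_0=2)
t=1: δ = [1.447e-02, 2.315e-02, 1.235e-02]  ψ = [0, 2, 1]  (obs o_1=2)
t=2: δ = [2.009e-03, 3.858e-03, 2.572e-03]  ψ = [0, 1, 1]  (obs o_2=2)
t=3: δ = [2.791e-04, 6.430e-04, 4.287e-04]  ψ = [0, 1, 1]  (obs o_3=2)
t=4: δ = [1.786e-05, 1.072e-04, 7.144e-05]  ψ = [1, 1, 1]  (obs o_4=1)
t=5: δ = [7.442e-06, 1.786e-05, 1.191e-05]  ψ = [1, 1, 1]  (obs o_5=2)
backtrack: best end state = 1; path = [2, 1, 1, 1, 1, 1]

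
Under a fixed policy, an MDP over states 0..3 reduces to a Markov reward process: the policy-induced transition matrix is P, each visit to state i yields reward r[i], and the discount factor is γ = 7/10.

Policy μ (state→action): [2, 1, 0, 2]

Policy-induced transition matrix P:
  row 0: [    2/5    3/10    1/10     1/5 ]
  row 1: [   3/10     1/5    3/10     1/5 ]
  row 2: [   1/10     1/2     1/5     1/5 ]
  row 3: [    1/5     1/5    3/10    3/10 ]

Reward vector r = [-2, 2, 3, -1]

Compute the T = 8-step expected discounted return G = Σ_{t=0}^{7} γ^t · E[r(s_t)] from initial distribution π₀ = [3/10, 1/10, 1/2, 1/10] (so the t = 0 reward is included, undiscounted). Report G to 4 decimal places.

G = 2.2330

t=0: π = [0.3000, 0.1000, 0.5000, 0.1000], E[r] = 1.0000, γ^t·E[r] = 1.000000, running G = 1.000000
t=1: π = [0.2200, 0.3800, 0.1900, 0.2100], E[r] = 0.6800, γ^t·E[r] = 0.476000, running G = 1.476000
t=2: π = [0.2630, 0.2790, 0.2370, 0.2210], E[r] = 0.5220, γ^t·E[r] = 0.255780, running G = 1.731780
t=3: π = [0.2568, 0.2974, 0.2237, 0.2221], E[r] = 0.5302, γ^t·E[r] = 0.181859, running G = 1.913639
t=4: π = [0.2587, 0.2928, 0.2263, 0.2222], E[r] = 0.5247, γ^t·E[r] = 0.125985, running G = 2.039624
t=5: π = [0.2584, 0.2938, 0.2256, 0.2222], E[r] = 0.5254, γ^t·E[r] = 0.088299, running G = 2.127923
t=6: π = [0.2585, 0.2935, 0.2258, 0.2222], E[r] = 0.5251, γ^t·E[r] = 0.061780, running G = 2.189703
t=7: π = [0.2585, 0.2936, 0.2257, 0.2222], E[r] = 0.5252, γ^t·E[r] = 0.043249, running G = 2.232952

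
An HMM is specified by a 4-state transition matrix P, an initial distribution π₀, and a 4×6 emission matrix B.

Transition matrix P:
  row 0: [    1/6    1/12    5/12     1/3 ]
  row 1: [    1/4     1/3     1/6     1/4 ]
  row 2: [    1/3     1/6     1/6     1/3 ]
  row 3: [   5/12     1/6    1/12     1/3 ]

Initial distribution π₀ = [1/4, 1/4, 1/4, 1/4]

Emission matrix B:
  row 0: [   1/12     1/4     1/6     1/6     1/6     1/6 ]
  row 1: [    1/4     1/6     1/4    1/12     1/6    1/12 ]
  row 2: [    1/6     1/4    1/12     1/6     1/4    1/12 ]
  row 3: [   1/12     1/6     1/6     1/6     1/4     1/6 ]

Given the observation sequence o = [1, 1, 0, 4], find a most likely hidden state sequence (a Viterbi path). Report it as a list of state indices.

path = [2, 0, 2, 3]

t=0: δ = [6.250e-02, 4.167e-02, 6.250e-02, 4.167e-02]  (obs o_0=1)
t=1: δ = [5.208e-03, 2.315e-03, 6.510e-03, 3.472e-03]  ψ = [2, 1, 0, 0]  (obs o_1=1)
t=2: δ = [1.808e-04, 2.713e-04, 3.617e-04, 1.808e-04]  ψ = [2, 2, 0, 2]  (obs o_2=0)
t=3: δ = [2.009e-05, 1.507e-05, 1.884e-05, 3.014e-05]  ψ = [2, 1, 0, 2]  (obs o_3=4)
backtrack: best end state = 3; path = [2, 0, 2, 3]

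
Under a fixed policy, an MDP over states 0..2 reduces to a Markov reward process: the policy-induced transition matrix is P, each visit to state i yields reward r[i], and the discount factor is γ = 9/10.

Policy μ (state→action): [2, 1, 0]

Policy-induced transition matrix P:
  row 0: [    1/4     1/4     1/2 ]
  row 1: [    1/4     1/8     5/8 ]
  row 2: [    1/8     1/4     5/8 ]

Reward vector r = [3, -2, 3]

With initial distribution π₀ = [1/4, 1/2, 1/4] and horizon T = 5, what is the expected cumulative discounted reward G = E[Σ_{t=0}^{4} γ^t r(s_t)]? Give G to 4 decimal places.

t=0: π = [0.2500, 0.5000, 0.2500], E[r] = 0.5000, γ^t·E[r] = 0.500000, running G = 0.500000
t=1: π = [0.2188, 0.1875, 0.5938], E[r] = 2.0625, γ^t·E[r] = 1.856250, running G = 2.356250
t=2: π = [0.1758, 0.2266, 0.5977], E[r] = 1.8672, γ^t·E[r] = 1.512422, running G = 3.868672
t=3: π = [0.1753, 0.2217, 0.6030], E[r] = 1.8916, γ^t·E[r] = 1.378978, running G = 5.247649
t=4: π = [0.1746, 0.2223, 0.6031], E[r] = 1.8885, γ^t·E[r] = 1.239078, running G = 6.486727

G = 6.4867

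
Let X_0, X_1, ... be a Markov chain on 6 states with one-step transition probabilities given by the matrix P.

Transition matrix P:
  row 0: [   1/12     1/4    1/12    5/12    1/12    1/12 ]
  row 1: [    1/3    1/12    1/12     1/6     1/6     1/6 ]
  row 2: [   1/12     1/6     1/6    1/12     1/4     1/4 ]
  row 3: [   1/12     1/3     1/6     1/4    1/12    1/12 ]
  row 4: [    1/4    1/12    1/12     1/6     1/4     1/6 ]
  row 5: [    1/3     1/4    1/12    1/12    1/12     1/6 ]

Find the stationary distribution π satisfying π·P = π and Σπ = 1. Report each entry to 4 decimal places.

π = [0.1929, 0.2012, 0.1101, 0.2115, 0.1421, 0.1421]

Balance equations π_j = Σ_i π_i·P[i][j]:
  π_0 = 1/12·π_0 + 1/3·π_1 + 1/12·π_2 + 1/12·π_3 + 1/4·π_4 + 1/3·π_5
  π_1 = 1/4·π_0 + 1/12·π_1 + 1/6·π_2 + 1/3·π_3 + 1/12·π_4 + 1/4·π_5
  π_2 = 1/12·π_0 + 1/12·π_1 + 1/6·π_2 + 1/6·π_3 + 1/12·π_4 + 1/12·π_5
  π_3 = 5/12·π_0 + 1/6·π_1 + 1/12·π_2 + 1/4·π_3 + 1/6·π_4 + 1/12·π_5
  π_4 = 1/12·π_0 + 1/6·π_1 + 1/4·π_2 + 1/12·π_3 + 1/4·π_4 + 1/12·π_5
  normalize: π_0 + π_1 + π_2 + π_3 + π_4 + π_5 = 1
Solving the linear system gives exactly π = [2217/11495, 2313/11495, 1266/11495, 221/1045, 86/605, 86/605].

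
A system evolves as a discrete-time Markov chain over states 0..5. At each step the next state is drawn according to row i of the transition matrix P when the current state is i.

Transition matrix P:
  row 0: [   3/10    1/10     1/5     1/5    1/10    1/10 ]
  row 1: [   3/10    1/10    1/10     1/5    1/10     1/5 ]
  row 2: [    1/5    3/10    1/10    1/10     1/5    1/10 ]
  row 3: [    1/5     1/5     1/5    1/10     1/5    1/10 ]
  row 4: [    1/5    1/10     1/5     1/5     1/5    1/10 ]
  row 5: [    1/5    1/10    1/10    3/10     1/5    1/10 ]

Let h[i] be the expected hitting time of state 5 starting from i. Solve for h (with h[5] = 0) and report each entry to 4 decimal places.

First-step conditioning: h[5] = 0; for i ≠ 5, h[i] = 1 + Σ_k P[i][k]·h[k].
  h[0] = 1 + 3/10·h[0] + 1/10·h[1] + 1/5·h[2] + 1/5·h[3] + 1/10·h[4]
  h[1] = 1 + 3/10·h[0] + 1/10·h[1] + 1/10·h[2] + 1/5·h[3] + 1/10·h[4]
  h[2] = 1 + 1/5·h[0] + 3/10·h[1] + 1/10·h[2] + 1/10·h[3] + 1/5·h[4]
  h[3] = 1 + 1/5·h[0] + 1/5·h[1] + 1/5·h[2] + 1/10·h[3] + 1/5·h[4]
  h[4] = 1 + 1/5·h[0] + 1/10·h[1] + 1/5·h[2] + 1/5·h[3] + 1/5·h[4]
Solving the 5×5 linear system over states ≠ 5 gives exactly h = [6155/708, 925/118, 3025/354, 1525/177, 6155/708, 0] (h[5] = 0 is the target).

h = [8.6935, 7.8390, 8.5452, 8.6158, 8.6935, 0.0000]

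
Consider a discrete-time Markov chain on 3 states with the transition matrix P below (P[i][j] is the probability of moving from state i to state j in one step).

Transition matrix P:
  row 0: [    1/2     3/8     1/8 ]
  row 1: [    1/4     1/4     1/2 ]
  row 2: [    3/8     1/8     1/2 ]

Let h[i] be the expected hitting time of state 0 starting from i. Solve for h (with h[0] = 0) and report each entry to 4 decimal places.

First-step conditioning: h[0] = 0; for i ≠ 0, h[i] = 1 + Σ_k P[i][k]·h[k].
  h[1] = 1 + 1/4·h[1] + 1/2·h[2]
  h[2] = 1 + 1/8·h[1] + 1/2·h[2]
Solving the 2×2 linear system over states ≠ 0 gives exactly h = [0, 16/5, 14/5] (h[0] = 0 is the target).

h = [0.0000, 3.2000, 2.8000]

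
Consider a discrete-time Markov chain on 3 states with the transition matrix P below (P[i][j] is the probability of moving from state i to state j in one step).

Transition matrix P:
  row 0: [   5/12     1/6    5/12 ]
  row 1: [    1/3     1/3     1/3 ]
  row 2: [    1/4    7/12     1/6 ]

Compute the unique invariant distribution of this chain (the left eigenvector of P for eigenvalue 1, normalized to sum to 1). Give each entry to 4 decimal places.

π = [0.3355, 0.3548, 0.3097]

Balance equations π_j = Σ_i π_i·P[i][j]:
  π_0 = 5/12·π_0 + 1/3·π_1 + 1/4·π_2
  π_1 = 1/6·π_0 + 1/3·π_1 + 7/12·π_2
  normalize: π_0 + π_1 + π_2 = 1
Solving the linear system gives exactly π = [52/155, 11/31, 48/155].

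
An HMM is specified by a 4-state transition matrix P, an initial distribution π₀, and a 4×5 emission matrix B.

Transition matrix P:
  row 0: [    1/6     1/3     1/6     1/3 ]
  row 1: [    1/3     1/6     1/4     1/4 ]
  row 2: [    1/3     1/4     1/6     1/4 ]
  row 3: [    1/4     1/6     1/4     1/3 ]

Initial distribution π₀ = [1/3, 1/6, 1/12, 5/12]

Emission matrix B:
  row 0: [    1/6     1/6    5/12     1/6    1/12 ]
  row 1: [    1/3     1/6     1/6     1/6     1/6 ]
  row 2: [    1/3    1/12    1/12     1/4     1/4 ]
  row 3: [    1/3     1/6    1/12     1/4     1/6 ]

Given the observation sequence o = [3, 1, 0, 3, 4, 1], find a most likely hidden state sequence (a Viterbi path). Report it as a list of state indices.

t=0: δ = [5.556e-02, 2.778e-02, 2.083e-02, 1.042e-01]  (obs o_0=3)
t=1: δ = [4.340e-03, 3.086e-03, 2.170e-03, 5.787e-03]  ψ = [3, 0, 3, 3]  (obs o_1=1)
t=2: δ = [2.411e-04, 4.823e-04, 4.823e-04, 6.430e-04]  ψ = [3, 0, 3, 3]  (obs o_2=0)
t=3: δ = [2.679e-05, 2.009e-05, 4.019e-05, 5.358e-05]  ψ = [1, 2, 3, 3]  (obs o_3=3)
t=4: δ = [1.116e-06, 1.674e-06, 3.349e-06, 2.977e-06]  ψ = [2, 2, 3, 3]  (obs o_4=4)
t=5: δ = [1.861e-07, 1.395e-07, 6.202e-08, 1.654e-07]  ψ = [2, 2, 3, 3]  (obs o_5=1)
backtrack: best end state = 0; path = [3, 3, 3, 3, 2, 0]

path = [3, 3, 3, 3, 2, 0]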